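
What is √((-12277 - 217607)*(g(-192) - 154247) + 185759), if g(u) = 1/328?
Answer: √238427004578846/82 ≈ 1.8831e+5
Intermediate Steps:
g(u) = 1/328
√((-12277 - 217607)*(g(-192) - 154247) + 185759) = √((-12277 - 217607)*(1/328 - 154247) + 185759) = √(-229884*(-50593015/328) + 185759) = √(2907631165065/82 + 185759) = √(2907646397303/82) = √238427004578846/82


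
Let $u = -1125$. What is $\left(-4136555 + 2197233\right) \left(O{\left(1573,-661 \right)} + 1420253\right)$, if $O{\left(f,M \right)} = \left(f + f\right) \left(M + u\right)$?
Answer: $8142249234966$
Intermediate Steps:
$O{\left(f,M \right)} = 2 f \left(-1125 + M\right)$ ($O{\left(f,M \right)} = \left(f + f\right) \left(M - 1125\right) = 2 f \left(-1125 + M\right)$)
$\left(-4136555 + 2197233\right) \left(O{\left(1573,-661 \right)} + 1420253\right) = \left(-4136555 + 2197233\right) \left(2 \cdot 1573 \left(-1125 - 661\right) + 1420253\right) = - 1939322 \left(2 \cdot 1573 \left(-1786\right) + 1420253\right) = - 1939322 \left(-5618756 + 1420253\right) = \left(-1939322\right) \left(-4198503\right) = 8142249234966$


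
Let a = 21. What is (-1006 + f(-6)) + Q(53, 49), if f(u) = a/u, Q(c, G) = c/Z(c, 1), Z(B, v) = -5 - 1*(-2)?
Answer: -6163/6 ≈ -1027.2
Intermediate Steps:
Z(B, v) = -3 (Z(B, v) = -5 + 2 = -3)
Q(c, G) = -c/3 (Q(c, G) = c/(-3) = c*(-1/3) = -c/3)
f(u) = 21/u
(-1006 + f(-6)) + Q(53, 49) = (-1006 + 21/(-6)) - 1/3*53 = (-1006 + 21*(-1/6)) - 53/3 = (-1006 - 7/2) - 53/3 = -2019/2 - 53/3 = -6163/6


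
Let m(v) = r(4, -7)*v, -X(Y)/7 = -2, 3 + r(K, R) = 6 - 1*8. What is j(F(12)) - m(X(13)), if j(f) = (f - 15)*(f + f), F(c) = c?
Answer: -2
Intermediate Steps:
r(K, R) = -5 (r(K, R) = -3 + (6 - 1*8) = -3 + (6 - 8) = -3 - 2 = -5)
X(Y) = 14 (X(Y) = -7*(-2) = 14)
j(f) = 2*f*(-15 + f) (j(f) = (-15 + f)*(2*f) = 2*f*(-15 + f))
m(v) = -5*v
j(F(12)) - m(X(13)) = 2*12*(-15 + 12) - (-5)*14 = 2*12*(-3) - 1*(-70) = -72 + 70 = -2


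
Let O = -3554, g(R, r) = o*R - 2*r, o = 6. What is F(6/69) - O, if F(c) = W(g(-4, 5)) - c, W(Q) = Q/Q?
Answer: 81763/23 ≈ 3554.9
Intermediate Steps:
g(R, r) = -2*r + 6*R (g(R, r) = 6*R - 2*r = -2*r + 6*R)
W(Q) = 1
F(c) = 1 - c
F(6/69) - O = (1 - 6/69) - 1*(-3554) = (1 - 6/69) + 3554 = (1 - 1*2/23) + 3554 = (1 - 2/23) + 3554 = 21/23 + 3554 = 81763/23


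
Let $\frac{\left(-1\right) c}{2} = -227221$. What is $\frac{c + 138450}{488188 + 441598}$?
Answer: $\frac{296446}{464893} \approx 0.63766$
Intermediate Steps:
$c = 454442$ ($c = \left(-2\right) \left(-227221\right) = 454442$)
$\frac{c + 138450}{488188 + 441598} = \frac{454442 + 138450}{488188 + 441598} = \frac{592892}{929786} = 592892 \cdot \frac{1}{929786} = \frac{296446}{464893}$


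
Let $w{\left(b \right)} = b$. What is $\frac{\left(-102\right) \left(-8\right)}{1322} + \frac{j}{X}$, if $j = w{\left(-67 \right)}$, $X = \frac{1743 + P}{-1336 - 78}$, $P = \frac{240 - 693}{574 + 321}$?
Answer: $\frac{28341408083}{515425326} \approx 54.986$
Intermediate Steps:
$P = - \frac{453}{895} \approx -0.50615$
$X = - \frac{779766}{632765}$ ($X = \frac{1743 - \frac{453}{895}}{-1336 - 78} = \frac{1559532}{895 \left(-1414\right)} = \frac{1559532}{895} \left(- \frac{1}{1414}\right) = - \frac{779766}{632765} \approx -1.2323$)
$j = -67$
$\frac{\left(-102\right) \left(-8\right)}{1322} + \frac{j}{X} = \frac{\left(-102\right) \left(-8\right)}{1322} - \frac{67}{- \frac{779766}{632765}} = 816 \cdot \frac{1}{1322} - - \frac{42395255}{779766} = \frac{408}{661} + \frac{42395255}{779766} = \frac{28341408083}{515425326}$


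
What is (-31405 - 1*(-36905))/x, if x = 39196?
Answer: 1375/9799 ≈ 0.14032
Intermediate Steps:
(-31405 - 1*(-36905))/x = (-31405 - 1*(-36905))/39196 = (-31405 + 36905)*(1/39196) = 5500*(1/39196) = 1375/9799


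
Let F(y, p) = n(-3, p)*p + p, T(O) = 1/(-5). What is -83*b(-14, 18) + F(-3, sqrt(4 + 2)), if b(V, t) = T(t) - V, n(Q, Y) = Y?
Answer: -5697/5 + sqrt(6) ≈ -1137.0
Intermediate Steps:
T(O) = -1/5
b(V, t) = -1/5 - V
F(y, p) = p + p**2 (F(y, p) = p*p + p = p**2 + p = p + p**2)
-83*b(-14, 18) + F(-3, sqrt(4 + 2)) = -83*(-1/5 - 1*(-14)) + sqrt(4 + 2)*(1 + sqrt(4 + 2)) = -83*(-1/5 + 14) + sqrt(6)*(1 + sqrt(6)) = -83*69/5 + sqrt(6)*(1 + sqrt(6)) = -5727/5 + sqrt(6)*(1 + sqrt(6))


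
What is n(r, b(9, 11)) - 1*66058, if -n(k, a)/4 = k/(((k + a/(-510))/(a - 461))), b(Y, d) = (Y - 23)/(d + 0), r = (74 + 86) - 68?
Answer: -16570213486/258067 ≈ -64209.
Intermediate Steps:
r = 92 (r = 160 - 68 = 92)
b(Y, d) = (-23 + Y)/d
n(k, a) = -4*k*(-461 + a)/(k - a/510) (n(k, a) = -4*k/((k + a/(-510))/(a - 461)) = -4*k/((k + a*(-1/510))/(-461 + a)) = -4*k/((k - a/510)/(-461 + a)) = -4*k*(-461 + a)/(k - a/510))
n(r, b(9, 11)) - 1*66058 = 2040*92*(-461 + (-23 + 9)/11)/((-23 + 9)/11 - 510*92) - 1*66058 = 2040*92*(-461 + (1/11)*(-14))/((1/11)*(-14) - 46920) - 66058 = 2040*92*(-461 - 14/11)/(-14/11 - 46920) - 66058 = 2040*92*(-5085/11)/(-516134/11) - 66058 = 2040*92*(-11/516134)*(-5085/11) - 66058 = 477176400/258067 - 66058 = -16570213486/258067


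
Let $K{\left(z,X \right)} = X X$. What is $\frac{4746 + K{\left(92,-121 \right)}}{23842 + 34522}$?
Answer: $\frac{19387}{58364} \approx 0.33217$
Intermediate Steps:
$K{\left(z,X \right)} = X^{2}$
$\frac{4746 + K{\left(92,-121 \right)}}{23842 + 34522} = \frac{4746 + \left(-121\right)^{2}}{23842 + 34522} = \frac{4746 + 14641}{58364} = 19387 \cdot \frac{1}{58364} = \frac{19387}{58364}$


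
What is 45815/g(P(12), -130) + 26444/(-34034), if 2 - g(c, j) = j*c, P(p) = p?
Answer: 6272571/219674 ≈ 28.554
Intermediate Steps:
g(c, j) = 2 - c*j (g(c, j) = 2 - j*c = 2 - c*j)
45815/g(P(12), -130) + 26444/(-34034) = 45815/(2 - 1*12*(-130)) + 26444/(-34034) = 45815/(2 + 1560) + 26444*(-1/34034) = 45815/1562 - 1202/1547 = 45815*(1/1562) - 1202/1547 = 4165/142 - 1202/1547 = 6272571/219674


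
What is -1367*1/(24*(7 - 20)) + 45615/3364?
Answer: 4707617/262392 ≈ 17.941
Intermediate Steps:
-1367*1/(24*(7 - 20)) + 45615/3364 = -1367/(24*(-13)) + 45615*(1/3364) = -1367/(-312) + 45615/3364 = -1367*(-1/312) + 45615/3364 = 1367/312 + 45615/3364 = 4707617/262392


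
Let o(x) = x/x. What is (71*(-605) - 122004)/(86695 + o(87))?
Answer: -164959/86696 ≈ -1.9027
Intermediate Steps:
o(x) = 1
(71*(-605) - 122004)/(86695 + o(87)) = (71*(-605) - 122004)/(86695 + 1) = (-42955 - 122004)/86696 = -164959*1/86696 = -164959/86696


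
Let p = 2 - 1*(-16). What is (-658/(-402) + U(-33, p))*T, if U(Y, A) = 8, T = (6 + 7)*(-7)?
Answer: -176267/201 ≈ -876.95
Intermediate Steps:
p = 18 (p = 2 + 16 = 18)
T = -91 (T = 13*(-7) = -91)
(-658/(-402) + U(-33, p))*T = (-658/(-402) + 8)*(-91) = (-658*(-1/402) + 8)*(-91) = (329/201 + 8)*(-91) = (1937/201)*(-91) = -176267/201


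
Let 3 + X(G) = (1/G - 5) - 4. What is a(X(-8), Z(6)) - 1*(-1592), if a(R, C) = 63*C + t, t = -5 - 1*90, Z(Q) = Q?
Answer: 1875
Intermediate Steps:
X(G) = -12 + 1/G (X(G) = -3 + ((1/G - 5) - 4) = -3 + ((-5 + 1/G) - 4) = -3 + (-9 + 1/G) = -12 + 1/G)
t = -95 (t = -5 - 90 = -95)
a(R, C) = -95 + 63*C (a(R, C) = 63*C - 95 = -95 + 63*C)
a(X(-8), Z(6)) - 1*(-1592) = (-95 + 63*6) - 1*(-1592) = (-95 + 378) + 1592 = 283 + 1592 = 1875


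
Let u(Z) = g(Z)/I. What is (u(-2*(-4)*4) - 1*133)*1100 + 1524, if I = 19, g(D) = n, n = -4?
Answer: -2755144/19 ≈ -1.4501e+5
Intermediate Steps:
g(D) = -4
u(Z) = -4/19
(u(-2*(-4)*4) - 1*133)*1100 + 1524 = (-4/19 - 1*133)*1100 + 1524 = (-4/19 - 133)*1100 + 1524 = -2531/19*1100 + 1524 = -2784100/19 + 1524 = -2755144/19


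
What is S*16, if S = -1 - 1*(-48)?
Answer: 752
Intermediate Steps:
S = 47 (S = -1 + 48 = 47)
S*16 = 47*16 = 752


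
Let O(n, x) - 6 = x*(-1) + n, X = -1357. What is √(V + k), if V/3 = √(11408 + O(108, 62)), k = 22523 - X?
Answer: √(23880 + 6*√2865) ≈ 155.57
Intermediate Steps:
k = 23880 (k = 22523 - 1*(-1357) = 22523 + 1357 = 23880)
O(n, x) = 6 + n - x (O(n, x) = 6 + (x*(-1) + n) = 6 + (-x + n) = 6 + (n - x) = 6 + n - x)
V = 6*√2865 (V = 3*√(11408 + (6 + 108 - 1*62)) = 3*√(11408 + (6 + 108 - 62)) = 3*√(11408 + 52) = 3*√11460 = 3*(2*√2865) = 6*√2865 ≈ 321.15)
√(V + k) = √(6*√2865 + 23880) = √(23880 + 6*√2865)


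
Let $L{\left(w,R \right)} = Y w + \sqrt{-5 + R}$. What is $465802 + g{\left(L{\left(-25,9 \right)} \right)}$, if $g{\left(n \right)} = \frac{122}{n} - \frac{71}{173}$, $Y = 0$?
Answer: $\frac{80594228}{173} \approx 4.6586 \cdot 10^{5}$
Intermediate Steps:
$L{\left(w,R \right)} = \sqrt{-5 + R}$ ($L{\left(w,R \right)} = 0 w + \sqrt{-5 + R} = 0 + \sqrt{-5 + R} = \sqrt{-5 + R}$)
$g{\left(n \right)} = - \frac{71}{173} + \frac{122}{n}$ ($g{\left(n \right)} = \frac{122}{n} - \frac{71}{173} = - \frac{71}{173} + \frac{122}{n}$)
$465802 + g{\left(L{\left(-25,9 \right)} \right)} = 465802 - \left(\frac{71}{173} - \frac{122}{\sqrt{-5 + 9}}\right) = 465802 - \left(\frac{71}{173} - \frac{122}{\sqrt{4}}\right) = 465802 - \left(\frac{71}{173} - \frac{122}{2}\right) = 465802 + \left(- \frac{71}{173} + 122 \cdot \frac{1}{2}\right) = 465802 + \left(- \frac{71}{173} + 61\right) = 465802 + \frac{10482}{173} = \frac{80594228}{173}$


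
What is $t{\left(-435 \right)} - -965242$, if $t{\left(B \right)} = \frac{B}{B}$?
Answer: $965243$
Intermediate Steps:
$t{\left(B \right)} = 1$
$t{\left(-435 \right)} - -965242 = 1 - -965242 = 1 + 965242 = 965243$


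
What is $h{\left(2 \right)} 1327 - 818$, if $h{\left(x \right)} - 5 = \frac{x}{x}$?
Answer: $7144$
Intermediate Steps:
$h{\left(x \right)} = 6$ ($h{\left(x \right)} = 5 + \frac{x}{x} = 5 + 1 = 6$)
$h{\left(2 \right)} 1327 - 818 = 6 \cdot 1327 - 818 = 7962 - 818 = 7144$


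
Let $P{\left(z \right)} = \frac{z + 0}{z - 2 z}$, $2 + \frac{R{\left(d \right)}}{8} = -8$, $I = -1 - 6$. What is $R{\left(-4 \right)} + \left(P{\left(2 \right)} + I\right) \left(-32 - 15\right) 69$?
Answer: $25864$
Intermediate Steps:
$I = -7$ ($I = -1 - 6 = -7$)
$R{\left(d \right)} = -80$ ($R{\left(d \right)} = -16 + 8 \left(-8\right) = -16 - 64 = -80$)
$P{\left(z \right)} = -1$ ($P{\left(z \right)} = \frac{z}{\left(-1\right) z} = z \left(- \frac{1}{z}\right) = -1$)
$R{\left(-4 \right)} + \left(P{\left(2 \right)} + I\right) \left(-32 - 15\right) 69 = -80 + \left(-1 - 7\right) \left(-32 - 15\right) 69 = -80 + \left(-8\right) \left(-47\right) 69 = -80 + 376 \cdot 69 = -80 + 25944 = 25864$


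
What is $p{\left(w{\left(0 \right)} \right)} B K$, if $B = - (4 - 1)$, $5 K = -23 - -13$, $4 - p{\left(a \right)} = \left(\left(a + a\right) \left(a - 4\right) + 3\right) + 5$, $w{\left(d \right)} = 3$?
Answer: $12$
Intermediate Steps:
$p{\left(a \right)} = -4 - 2 a \left(-4 + a\right)$ ($p{\left(a \right)} = 4 - \left(\left(\left(a + a\right) \left(a - 4\right) + 3\right) + 5\right) = 4 - \left(\left(2 a \left(-4 + a\right) + 3\right) + 5\right) = 4 - \left(\left(3 + 2 a \left(-4 + a\right)\right) + 5\right) = 4 - \left(8 + 2 a \left(-4 + a\right)\right) = -4 - 2 a \left(-4 + a\right)$)
$K = -2$ ($K = \frac{-23 - -13}{5} = \frac{-23 + 13}{5} = \frac{1}{5} \left(-10\right) = -2$)
$B = -3$ ($B = \left(-1\right) 3 = -3$)
$p{\left(w{\left(0 \right)} \right)} B K = \left(-4 - 2 \cdot 3^{2} + 8 \cdot 3\right) \left(-3\right) \left(-2\right) = \left(-4 - 18 + 24\right) \left(-3\right) \left(-2\right) = 2 \left(-3\right) \left(-2\right) = \left(-6\right) \left(-2\right) = 12$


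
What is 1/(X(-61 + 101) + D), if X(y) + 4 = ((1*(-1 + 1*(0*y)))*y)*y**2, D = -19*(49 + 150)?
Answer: -1/67785 ≈ -1.4753e-5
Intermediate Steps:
D = -3781 (D = -19*199 = -3781)
X(y) = -4 - y**3 (X(y) = -4 + ((1*(-1 + 1*(0*y)))*y)*y**2 = -4 + ((1*(-1 + 1*0))*y)*y**2 = -4 + ((1*(-1 + 0))*y)*y**2 = -4 + ((1*(-1))*y)*y**2 = -4 + (-y)*y**2 = -4 - y**3)
1/(X(-61 + 101) + D) = 1/((-4 - (-61 + 101)**3) - 3781) = 1/((-4 - 1*40**3) - 3781) = 1/((-4 - 1*64000) - 3781) = 1/((-4 - 64000) - 3781) = 1/(-64004 - 3781) = 1/(-67785) = -1/67785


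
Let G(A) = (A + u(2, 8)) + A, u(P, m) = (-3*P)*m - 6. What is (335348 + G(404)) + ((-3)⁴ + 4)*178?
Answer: 351232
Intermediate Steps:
u(P, m) = -6 - 3*P*m (u(P, m) = -3*P*m - 6 = -6 - 3*P*m)
G(A) = -54 + 2*A (G(A) = (A + (-6 - 3*2*8)) + A = (A + (-6 - 48)) + A = (A - 54) + A = (-54 + A) + A = -54 + 2*A)
(335348 + G(404)) + ((-3)⁴ + 4)*178 = (335348 + (-54 + 2*404)) + ((-3)⁴ + 4)*178 = (335348 + (-54 + 808)) + (81 + 4)*178 = (335348 + 754) + 85*178 = 336102 + 15130 = 351232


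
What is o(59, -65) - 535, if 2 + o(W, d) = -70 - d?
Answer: -542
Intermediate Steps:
o(W, d) = -72 - d (o(W, d) = -2 + (-70 - d) = -72 - d)
o(59, -65) - 535 = (-72 - 1*(-65)) - 535 = (-72 + 65) - 535 = -7 - 535 = -542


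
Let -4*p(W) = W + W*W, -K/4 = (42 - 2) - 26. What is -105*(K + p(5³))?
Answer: 838635/2 ≈ 4.1932e+5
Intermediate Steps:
K = -56 (K = -4*((42 - 2) - 26) = -4*(40 - 26) = -4*14 = -56)
p(W) = -W/4 - W²/4 (p(W) = -(W + W*W)/4 = -(W + W²)/4 = -W/4 - W²/4)
-105*(K + p(5³)) = -105*(-56 - ¼*5³*(1 + 5³)) = -105*(-56 - ¼*125*(1 + 125)) = -105*(-56 - ¼*125*126) = -105*(-56 - 7875/2) = -105*(-7987/2) = 838635/2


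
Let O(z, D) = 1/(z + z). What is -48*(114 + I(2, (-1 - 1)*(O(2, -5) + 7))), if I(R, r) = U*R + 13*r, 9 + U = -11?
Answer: 5496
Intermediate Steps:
U = -20 (U = -9 - 11 = -20)
O(z, D) = 1/(2*z)
I(R, r) = -20*R + 13*r
-48*(114 + I(2, (-1 - 1)*(O(2, -5) + 7))) = -48*(114 + (-20*2 + 13*((-1 - 1)*((1/2)/2 + 7)))) = -48*(114 + (-40 + 13*(-2*((1/2)*(1/2) + 7)))) = -48*(114 + (-40 + 13*(-2*(1/4 + 7)))) = -48*(114 + (-40 + 13*(-2*29/4))) = -48*(114 + (-40 + 13*(-29/2))) = -48*(114 + (-40 - 377/2)) = -48*(114 - 457/2) = -48*(-229/2) = 5496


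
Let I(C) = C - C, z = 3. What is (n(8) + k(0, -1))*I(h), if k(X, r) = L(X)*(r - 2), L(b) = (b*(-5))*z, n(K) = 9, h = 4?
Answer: 0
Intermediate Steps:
L(b) = -15*b (L(b) = (b*(-5))*3 = -5*b*3 = -15*b)
I(C) = 0
k(X, r) = -15*X*(-2 + r) (k(X, r) = (-15*X)*(r - 2) = (-15*X)*(-2 + r) = -15*X*(-2 + r))
(n(8) + k(0, -1))*I(h) = (9 + 15*0*(2 - 1*(-1)))*0 = (9 + 15*0*(2 + 1))*0 = (9 + 15*0*3)*0 = (9 + 0)*0 = 9*0 = 0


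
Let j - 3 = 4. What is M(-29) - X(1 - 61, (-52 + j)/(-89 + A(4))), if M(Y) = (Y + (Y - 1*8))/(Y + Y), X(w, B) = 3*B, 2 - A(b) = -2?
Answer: -222/493 ≈ -0.45030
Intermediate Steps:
j = 7 (j = 3 + 4 = 7)
A(b) = 4 (A(b) = 2 - 1*(-2) = 2 + 2 = 4)
M(Y) = (-8 + 2*Y)/(2*Y) (M(Y) = (Y + (Y - 8))/((2*Y)) = (Y + (-8 + Y))*(1/(2*Y)) = (-8 + 2*Y)*(1/(2*Y)) = (-8 + 2*Y)/(2*Y))
M(-29) - X(1 - 61, (-52 + j)/(-89 + A(4))) = (-4 - 29)/(-29) - 3*(-52 + 7)/(-89 + 4) = -1/29*(-33) - 3*(-45/(-85)) = 33/29 - 3*(-45*(-1/85)) = 33/29 - 3*9/17 = 33/29 - 1*27/17 = 33/29 - 27/17 = -222/493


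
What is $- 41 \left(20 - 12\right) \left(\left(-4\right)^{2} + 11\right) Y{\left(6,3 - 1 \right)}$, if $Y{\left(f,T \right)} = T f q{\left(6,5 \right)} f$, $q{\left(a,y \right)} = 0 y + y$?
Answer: $-3188160$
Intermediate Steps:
$q{\left(a,y \right)} = y$ ($q{\left(a,y \right)} = 0 + y = y$)
$Y{\left(f,T \right)} = 5 T f^{2}$ ($Y{\left(f,T \right)} = T f 5 f = 5 T f^{2}$)
$- 41 \left(20 - 12\right) \left(\left(-4\right)^{2} + 11\right) Y{\left(6,3 - 1 \right)} = - 41 \left(20 - 12\right) \left(\left(-4\right)^{2} + 11\right) 5 \left(3 - 1\right) 6^{2} = - 41 \cdot 8 \left(16 + 11\right) 5 \cdot 2 \cdot 36 = - 41 \cdot 8 \cdot 27 \cdot 360 = \left(-41\right) 216 \cdot 360 = \left(-8856\right) 360 = -3188160$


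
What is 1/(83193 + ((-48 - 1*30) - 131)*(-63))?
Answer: 1/96360 ≈ 1.0378e-5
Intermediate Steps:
1/(83193 + ((-48 - 1*30) - 131)*(-63)) = 1/(83193 + ((-48 - 30) - 131)*(-63)) = 1/(83193 + (-78 - 131)*(-63)) = 1/(83193 - 209*(-63)) = 1/(83193 + 13167) = 1/96360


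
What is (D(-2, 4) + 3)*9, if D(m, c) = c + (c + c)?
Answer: 135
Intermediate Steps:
D(m, c) = 3*c (D(m, c) = c + 2*c = 3*c)
(D(-2, 4) + 3)*9 = (3*4 + 3)*9 = (12 + 3)*9 = 15*9 = 135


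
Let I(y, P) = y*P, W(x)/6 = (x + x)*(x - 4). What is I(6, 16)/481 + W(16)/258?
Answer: 188832/20683 ≈ 9.1298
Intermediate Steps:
W(x) = 12*x*(-4 + x) (W(x) = 6*((x + x)*(x - 4)) = 6*((2*x)*(-4 + x)) = 6*(2*x*(-4 + x)) = 12*x*(-4 + x))
I(y, P) = P*y
I(6, 16)/481 + W(16)/258 = (16*6)/481 + (12*16*(-4 + 16))/258 = 96*(1/481) + (12*16*12)*(1/258) = 96/481 + 2304*(1/258) = 96/481 + 384/43 = 188832/20683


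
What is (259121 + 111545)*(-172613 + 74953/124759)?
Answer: -7982273893089124/124759 ≈ -6.3982e+10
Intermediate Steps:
(259121 + 111545)*(-172613 + 74953/124759) = 370666*(-172613 + 74953*(1/124759)) = 370666*(-172613 + 74953/124759) = 370666*(-21534950314/124759) = -7982273893089124/124759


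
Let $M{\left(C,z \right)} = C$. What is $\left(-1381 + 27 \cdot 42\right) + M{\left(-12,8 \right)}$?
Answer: $-259$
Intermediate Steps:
$\left(-1381 + 27 \cdot 42\right) + M{\left(-12,8 \right)} = \left(-1381 + 27 \cdot 42\right) - 12 = \left(-1381 + 1134\right) - 12 = -247 - 12 = -259$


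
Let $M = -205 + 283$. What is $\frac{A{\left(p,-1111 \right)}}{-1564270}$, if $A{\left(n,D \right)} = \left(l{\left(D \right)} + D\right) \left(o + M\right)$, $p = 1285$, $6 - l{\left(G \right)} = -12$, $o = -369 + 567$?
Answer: $\frac{150834}{782135} \approx 0.19285$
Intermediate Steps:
$o = 198$
$l{\left(G \right)} = 18$ ($l{\left(G \right)} = 6 - -12 = 6 + 12 = 18$)
$M = 78$
$A{\left(n,D \right)} = 4968 + 276 D$ ($A{\left(n,D \right)} = \left(18 + D\right) \left(198 + 78\right) = \left(18 + D\right) 276 = 4968 + 276 D$)
$\frac{A{\left(p,-1111 \right)}}{-1564270} = \frac{4968 + 276 \left(-1111\right)}{-1564270} = \left(4968 - 306636\right) \left(- \frac{1}{1564270}\right) = \left(-301668\right) \left(- \frac{1}{1564270}\right) = \frac{150834}{782135}$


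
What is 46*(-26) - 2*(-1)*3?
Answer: -1190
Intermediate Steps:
46*(-26) - 2*(-1)*3 = -1196 + 2*3 = -1196 + 6 = -1190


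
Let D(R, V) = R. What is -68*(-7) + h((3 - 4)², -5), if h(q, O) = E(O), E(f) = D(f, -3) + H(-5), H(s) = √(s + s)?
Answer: 471 + I*√10 ≈ 471.0 + 3.1623*I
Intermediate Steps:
H(s) = √2*√s (H(s) = √(2*s) = √2*√s)
E(f) = f + I*√10 (E(f) = f + √2*√(-5) = f + √2*(I*√5) = f + I*√10)
h(q, O) = O + I*√10
-68*(-7) + h((3 - 4)², -5) = -68*(-7) + (-5 + I*√10) = -34*(-14) + (-5 + I*√10) = 476 + (-5 + I*√10) = 471 + I*√10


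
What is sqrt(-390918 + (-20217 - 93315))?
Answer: 15*I*sqrt(2242) ≈ 710.25*I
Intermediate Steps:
sqrt(-390918 + (-20217 - 93315)) = sqrt(-390918 - 113532) = sqrt(-504450) = 15*I*sqrt(2242)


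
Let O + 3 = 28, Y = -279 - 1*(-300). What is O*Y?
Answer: 525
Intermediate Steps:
Y = 21 (Y = -279 + 300 = 21)
O = 25 (O = -3 + 28 = 25)
O*Y = 25*21 = 525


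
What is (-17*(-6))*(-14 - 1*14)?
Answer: -2856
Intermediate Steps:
(-17*(-6))*(-14 - 1*14) = 102*(-14 - 14) = 102*(-28) = -2856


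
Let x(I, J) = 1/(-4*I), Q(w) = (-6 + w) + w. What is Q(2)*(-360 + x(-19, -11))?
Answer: 27359/38 ≈ 719.97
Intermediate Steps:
Q(w) = -6 + 2*w
x(I, J) = -1/(4*I)
Q(2)*(-360 + x(-19, -11)) = (-6 + 2*2)*(-360 - ¼/(-19)) = (-6 + 4)*(-360 - ¼*(-1/19)) = -2*(-360 + 1/76) = -2*(-27359/76) = 27359/38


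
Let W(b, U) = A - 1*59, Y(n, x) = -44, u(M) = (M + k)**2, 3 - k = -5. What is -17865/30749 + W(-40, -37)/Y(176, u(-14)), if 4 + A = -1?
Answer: 295469/338239 ≈ 0.87355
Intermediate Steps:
A = -5 (A = -4 - 1 = -5)
k = 8 (k = 3 - 1*(-5) = 3 + 5 = 8)
u(M) = (8 + M)**2 (u(M) = (M + 8)**2 = (8 + M)**2)
W(b, U) = -64 (W(b, U) = -5 - 1*59 = -5 - 59 = -64)
-17865/30749 + W(-40, -37)/Y(176, u(-14)) = -17865/30749 - 64/(-44) = -17865*1/30749 - 64*(-1/44) = -17865/30749 + 16/11 = 295469/338239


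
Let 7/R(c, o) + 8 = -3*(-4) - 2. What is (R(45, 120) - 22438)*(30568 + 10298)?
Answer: -916808277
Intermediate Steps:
R(c, o) = 7/2 (R(c, o) = 7/(-8 + (-3*(-4) - 2)) = 7/(-8 + (12 - 2)) = 7/(-8 + 10) = 7/2)
(R(45, 120) - 22438)*(30568 + 10298) = (7/2 - 22438)*(30568 + 10298) = -44869/2*40866 = -916808277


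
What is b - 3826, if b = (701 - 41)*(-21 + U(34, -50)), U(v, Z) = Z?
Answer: -50686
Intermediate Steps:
b = -46860 (b = (701 - 41)*(-21 - 50) = 660*(-71) = -46860)
b - 3826 = -46860 - 3826 = -50686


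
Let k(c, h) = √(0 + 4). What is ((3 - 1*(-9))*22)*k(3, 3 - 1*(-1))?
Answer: 528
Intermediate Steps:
k(c, h) = 2 (k(c, h) = √4 = 2)
((3 - 1*(-9))*22)*k(3, 3 - 1*(-1)) = ((3 - 1*(-9))*22)*2 = ((3 + 9)*22)*2 = (12*22)*2 = 264*2 = 528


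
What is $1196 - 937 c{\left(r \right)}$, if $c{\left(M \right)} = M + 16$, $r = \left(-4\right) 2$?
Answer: $-6300$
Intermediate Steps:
$r = -8$
$c{\left(M \right)} = 16 + M$
$1196 - 937 c{\left(r \right)} = 1196 - 937 \left(16 - 8\right) = 1196 - 7496 = -6300$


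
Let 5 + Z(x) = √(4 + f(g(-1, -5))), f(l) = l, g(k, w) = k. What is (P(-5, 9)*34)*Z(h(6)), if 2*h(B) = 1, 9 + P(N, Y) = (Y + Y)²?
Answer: -53550 + 10710*√3 ≈ -35000.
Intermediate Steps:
P(N, Y) = -9 + 4*Y² (P(N, Y) = -9 + (Y + Y)² = -9 + (2*Y)² = -9 + 4*Y²)
h(B) = ½ (h(B) = (½)*1 = ½)
Z(x) = -5 + √3 (Z(x) = -5 + √(4 - 1) = -5 + √3)
(P(-5, 9)*34)*Z(h(6)) = ((-9 + 4*9²)*34)*(-5 + √3) = ((-9 + 4*81)*34)*(-5 + √3) = ((-9 + 324)*34)*(-5 + √3) = (315*34)*(-5 + √3) = 10710*(-5 + √3) = -53550 + 10710*√3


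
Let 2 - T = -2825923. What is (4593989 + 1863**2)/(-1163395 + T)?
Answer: 4032379/831265 ≈ 4.8509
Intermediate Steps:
T = 2825925 (T = 2 - 1*(-2825923) = 2 + 2825923 = 2825925)
(4593989 + 1863**2)/(-1163395 + T) = (4593989 + 1863**2)/(-1163395 + 2825925) = (4593989 + 3470769)/1662530 = 8064758*(1/1662530) = 4032379/831265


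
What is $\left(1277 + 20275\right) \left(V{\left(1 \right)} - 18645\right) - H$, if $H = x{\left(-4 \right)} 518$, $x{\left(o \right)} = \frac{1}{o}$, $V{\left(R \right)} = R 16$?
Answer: $- \frac{802984157}{2} \approx -4.0149 \cdot 10^{8}$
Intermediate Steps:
$V{\left(R \right)} = 16 R$
$H = - \frac{259}{2}$ ($H = \frac{1}{-4} \cdot 518 = \left(- \frac{1}{4}\right) 518 = - \frac{259}{2} \approx -129.5$)
$\left(1277 + 20275\right) \left(V{\left(1 \right)} - 18645\right) - H = \left(1277 + 20275\right) \left(16 \cdot 1 - 18645\right) - - \frac{259}{2} = 21552 \left(16 - 18645\right) + \frac{259}{2} = 21552 \left(-18629\right) + \frac{259}{2} = -401492208 + \frac{259}{2} = - \frac{802984157}{2}$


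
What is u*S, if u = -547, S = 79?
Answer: -43213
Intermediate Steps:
u*S = -547*79 = -43213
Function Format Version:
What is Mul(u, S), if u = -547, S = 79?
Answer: -43213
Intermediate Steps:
Mul(u, S) = Mul(-547, 79) = -43213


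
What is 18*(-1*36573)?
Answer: -658314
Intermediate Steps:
18*(-1*36573) = 18*(-36573) = -658314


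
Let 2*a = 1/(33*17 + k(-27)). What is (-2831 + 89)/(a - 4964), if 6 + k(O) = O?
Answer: 2895552/5241983 ≈ 0.55238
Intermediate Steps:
k(O) = -6 + O
a = 1/1056 (a = 1/(2*(33*17 + (-6 - 27))) = 1/(2*(561 - 33)) = (½)/528 = (½)*(1/528) = 1/1056 ≈ 0.00094697)
(-2831 + 89)/(a - 4964) = (-2831 + 89)/(1/1056 - 4964) = -2742/(-5241983/1056) = -2742*(-1056/5241983) = 2895552/5241983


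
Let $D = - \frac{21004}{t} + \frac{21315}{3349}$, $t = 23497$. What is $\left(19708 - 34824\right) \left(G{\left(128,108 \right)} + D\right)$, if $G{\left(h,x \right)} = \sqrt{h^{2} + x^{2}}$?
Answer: $- \frac{6507379939444}{78691453} - 60464 \sqrt{1753} \approx -2.6143 \cdot 10^{6}$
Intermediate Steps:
$D = \frac{430496159}{78691453}$ ($D = - \frac{21004}{23497} + \frac{21315}{3349} = \frac{430496159}{78691453} \approx 5.4707$)
$\left(19708 - 34824\right) \left(G{\left(128,108 \right)} + D\right) = \left(19708 - 34824\right) \left(\sqrt{128^{2} + 108^{2}} + \frac{430496159}{78691453}\right) = - 15116 \left(\sqrt{16384 + 11664} + \frac{430496159}{78691453}\right) = - 15116 \left(\sqrt{28048} + \frac{430496159}{78691453}\right) = - 15116 \left(4 \sqrt{1753} + \frac{430496159}{78691453}\right) = - 15116 \left(\frac{430496159}{78691453} + 4 \sqrt{1753}\right) = - \frac{6507379939444}{78691453} - 60464 \sqrt{1753}$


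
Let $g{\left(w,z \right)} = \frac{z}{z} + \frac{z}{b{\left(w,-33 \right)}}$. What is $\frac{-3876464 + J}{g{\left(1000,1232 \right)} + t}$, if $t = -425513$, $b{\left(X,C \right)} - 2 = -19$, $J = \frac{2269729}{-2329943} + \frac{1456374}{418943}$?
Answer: $\frac{835398912990074521}{91715809459735832} \approx 9.1086$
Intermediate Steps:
$J = \frac{31719238055}{12676796237}$ ($J = 2269729 \left(- \frac{1}{2329943}\right) + 1456374 \cdot \frac{1}{418943} = - \frac{29477}{30259} + \frac{1456374}{418943} = \frac{31719238055}{12676796237} \approx 2.5021$)
$b{\left(X,C \right)} = -17$ ($b{\left(X,C \right)} = 2 - 19 = -17$)
$g{\left(w,z \right)} = 1 - \frac{z}{17}$ ($g{\left(w,z \right)} = \frac{z}{z} + \frac{z}{-17} = 1 + z \left(- \frac{1}{17}\right) = 1 - \frac{z}{17}$)
$\frac{-3876464 + J}{g{\left(1000,1232 \right)} + t} = \frac{-3876464 + \frac{31719238055}{12676796237}}{\left(1 - \frac{1232}{17}\right) - 425513} = - \frac{49141112528827913}{12676796237 \left(\left(1 - \frac{1232}{17}\right) - 425513\right)} = - \frac{49141112528827913}{12676796237 \left(- \frac{1215}{17} - 425513\right)} = - \frac{49141112528827913}{12676796237 \left(- \frac{7234936}{17}\right)} = \left(- \frac{49141112528827913}{12676796237}\right) \left(- \frac{17}{7234936}\right) = \frac{835398912990074521}{91715809459735832}$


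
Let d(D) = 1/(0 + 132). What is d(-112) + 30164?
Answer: 3981649/132 ≈ 30164.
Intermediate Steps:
d(D) = 1/132
d(-112) + 30164 = 1/132 + 30164 = 3981649/132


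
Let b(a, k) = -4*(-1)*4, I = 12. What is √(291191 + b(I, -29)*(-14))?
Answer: √290967 ≈ 539.41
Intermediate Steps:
b(a, k) = 16 (b(a, k) = 4*4 = 16)
√(291191 + b(I, -29)*(-14)) = √(291191 + 16*(-14)) = √(291191 - 224) = √290967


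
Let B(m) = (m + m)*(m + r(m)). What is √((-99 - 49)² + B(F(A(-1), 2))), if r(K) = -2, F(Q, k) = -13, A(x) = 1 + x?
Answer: √22294 ≈ 149.31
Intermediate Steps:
B(m) = 2*m*(-2 + m) (B(m) = (m + m)*(m - 2) = (2*m)*(-2 + m) = 2*m*(-2 + m))
√((-99 - 49)² + B(F(A(-1), 2))) = √((-99 - 49)² + 2*(-13)*(-2 - 13)) = √((-148)² + 2*(-13)*(-15)) = √(21904 + 390) = √22294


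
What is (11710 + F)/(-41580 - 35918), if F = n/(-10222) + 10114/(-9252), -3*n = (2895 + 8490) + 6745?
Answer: -276853352963/1832322878028 ≈ -0.15109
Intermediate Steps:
n = -18130/3 (n = -((2895 + 8490) + 6745)/3 = -(11385 + 6745)/3 = -1/3*18130 = -18130/3 ≈ -6043.3)
F = -11868097/23643486 (F = -18130/3/(-10222) + 10114/(-9252) = -18130/3*(-1/10222) + 10114*(-1/9252) = 9065/15333 - 5057/4626 = -11868097/23643486 ≈ -0.50196)
(11710 + F)/(-41580 - 35918) = (11710 - 11868097/23643486)/(-41580 - 35918) = (276853352963/23643486)/(-77498) = (276853352963/23643486)*(-1/77498) = -276853352963/1832322878028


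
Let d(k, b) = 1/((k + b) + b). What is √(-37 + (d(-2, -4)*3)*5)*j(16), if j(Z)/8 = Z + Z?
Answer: 128*I*√154 ≈ 1588.4*I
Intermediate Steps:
j(Z) = 16*Z (j(Z) = 8*(Z + Z) = 8*(2*Z) = 16*Z)
d(k, b) = 1/(k + 2*b) (d(k, b) = 1/((b + k) + b) = 1/(k + 2*b))
√(-37 + (d(-2, -4)*3)*5)*j(16) = √(-37 + (3/(-2 + 2*(-4)))*5)*(16*16) = √(-37 + (3/(-2 - 8))*5)*256 = √(-37 + (3/(-10))*5)*256 = √(-37 - ⅒*3*5)*256 = √(-37 - 3/10*5)*256 = √(-37 - 3/2)*256 = √(-77/2)*256 = (I*√154/2)*256 = 128*I*√154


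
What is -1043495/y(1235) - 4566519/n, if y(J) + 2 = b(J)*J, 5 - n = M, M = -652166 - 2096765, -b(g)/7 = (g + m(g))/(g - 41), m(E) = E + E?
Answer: 364301656347937/9783803175752 ≈ 37.235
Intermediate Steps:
m(E) = 2*E
b(g) = -21*g/(-41 + g) (b(g) = -7*(g + 2*g)/(g - 41) = -7*3*g/(-41 + g) = -21*g/(-41 + g))
M = -2748931
n = 2748936 (n = 5 - 1*(-2748931) = 5 + 2748931 = 2748936)
y(J) = -2 - 21*J²/(-41 + J) (y(J) = -2 + (-21*J/(-41 + J))*J = -2 - 21*J²/(-41 + J))
-1043495/y(1235) - 4566519/n = -1043495*(-41 + 1235)/(82 - 21*1235² - 2*1235) - 4566519/2748936 = -1043495*1194/(82 - 21*1525225 - 2470) - 4566519*1/2748936 = -1043495*1194/(82 - 32029725 - 2470) - 1522173/916312 = -1043495/((1/1194)*(-32032113)) - 1522173/916312 = -1043495/(-10677371/398) - 1522173/916312 = -1043495*(-398/10677371) - 1522173/916312 = 415311010/10677371 - 1522173/916312 = 364301656347937/9783803175752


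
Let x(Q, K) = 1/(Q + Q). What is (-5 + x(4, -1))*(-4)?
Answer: 39/2 ≈ 19.500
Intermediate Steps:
x(Q, K) = 1/(2*Q)
(-5 + x(4, -1))*(-4) = (-5 + (½)/4)*(-4) = (-5 + (½)*(¼))*(-4) = (-5 + ⅛)*(-4) = -39/8*(-4) = 39/2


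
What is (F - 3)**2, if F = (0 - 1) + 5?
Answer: 1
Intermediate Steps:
F = 4 (F = -1 + 5 = 4)
(F - 3)**2 = (4 - 3)**2 = 1**2 = 1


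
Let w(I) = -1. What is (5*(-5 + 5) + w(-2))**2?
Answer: 1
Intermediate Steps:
(5*(-5 + 5) + w(-2))**2 = (5*(-5 + 5) - 1)**2 = (5*0 - 1)**2 = (0 - 1)**2 = (-1)**2 = 1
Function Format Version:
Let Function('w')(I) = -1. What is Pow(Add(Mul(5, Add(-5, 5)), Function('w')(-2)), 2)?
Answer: 1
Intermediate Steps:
Pow(Add(Mul(5, Add(-5, 5)), Function('w')(-2)), 2) = Pow(Add(Mul(5, Add(-5, 5)), -1), 2) = Pow(Add(Mul(5, 0), -1), 2) = Pow(Add(0, -1), 2) = Pow(-1, 2) = 1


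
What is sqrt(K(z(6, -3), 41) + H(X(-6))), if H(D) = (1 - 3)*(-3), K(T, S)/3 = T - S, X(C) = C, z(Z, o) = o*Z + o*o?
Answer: 12*I ≈ 12.0*I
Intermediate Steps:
z(Z, o) = o**2 + Z*o (z(Z, o) = Z*o + o**2 = o**2 + Z*o)
K(T, S) = -3*S + 3*T (K(T, S) = 3*(T - S) = -3*S + 3*T)
H(D) = 6 (H(D) = -2*(-3) = 6)
sqrt(K(z(6, -3), 41) + H(X(-6))) = sqrt((-3*41 + 3*(-3*(6 - 3))) + 6) = sqrt((-123 + 3*(-3*3)) + 6) = sqrt((-123 + 3*(-9)) + 6) = sqrt((-123 - 27) + 6) = sqrt(-150 + 6) = sqrt(-144) = 12*I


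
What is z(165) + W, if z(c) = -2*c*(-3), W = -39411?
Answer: -38421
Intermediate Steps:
z(c) = 6*c
z(165) + W = 6*165 - 39411 = 990 - 39411 = -38421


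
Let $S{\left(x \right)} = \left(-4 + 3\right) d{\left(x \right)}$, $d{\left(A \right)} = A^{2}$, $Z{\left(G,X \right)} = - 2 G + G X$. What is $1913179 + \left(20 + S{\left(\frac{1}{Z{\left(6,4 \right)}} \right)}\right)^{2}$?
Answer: $\frac{39679968385}{20736} \approx 1.9136 \cdot 10^{6}$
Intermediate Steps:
$S{\left(x \right)} = - x^{2}$ ($S{\left(x \right)} = \left(-4 + 3\right) x^{2} = - x^{2}$)
$1913179 + \left(20 + S{\left(\frac{1}{Z{\left(6,4 \right)}} \right)}\right)^{2} = 1913179 + \left(20 - \left(\frac{1}{6 \left(-2 + 4\right)}\right)^{2}\right)^{2} = 1913179 + \left(20 - \left(\frac{1}{6 \cdot 2}\right)^{2}\right)^{2} = 1913179 + \left(20 - \left(\frac{1}{12}\right)^{2}\right)^{2} = 1913179 + \left(20 - \frac{1}{144}\right)^{2} = 1913179 + \left(\frac{2879}{144}\right)^{2} = 1913179 + \frac{8288641}{20736} = \frac{39679968385}{20736}$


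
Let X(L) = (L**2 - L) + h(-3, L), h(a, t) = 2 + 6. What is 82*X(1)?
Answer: 656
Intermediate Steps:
h(a, t) = 8
X(L) = 8 + L**2 - L (X(L) = (L**2 - L) + 8 = 8 + L**2 - L)
82*X(1) = 82*(8 + 1**2 - 1*1) = 82*(8 + 1 - 1) = 82*8 = 656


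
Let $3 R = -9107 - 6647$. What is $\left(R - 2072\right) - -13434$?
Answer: $\frac{18332}{3} \approx 6110.7$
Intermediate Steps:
$R = - \frac{15754}{3}$ ($R = \frac{-9107 - 6647}{3} = \frac{1}{3} \left(-15754\right) = - \frac{15754}{3} \approx -5251.3$)
$\left(R - 2072\right) - -13434 = \left(- \frac{15754}{3} - 2072\right) - -13434 = \left(- \frac{15754}{3} - 2072\right) + 13434 = - \frac{21970}{3} + 13434 = \frac{18332}{3}$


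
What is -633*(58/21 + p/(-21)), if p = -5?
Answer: -1899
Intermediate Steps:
-633*(58/21 + p/(-21)) = -633*(58/21 - 5/(-21)) = -633*(58*(1/21) - 5*(-1/21)) = -633*(58/21 + 5/21) = -633*3 = -1899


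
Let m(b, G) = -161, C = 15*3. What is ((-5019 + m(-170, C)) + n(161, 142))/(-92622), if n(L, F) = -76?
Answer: 876/15437 ≈ 0.056747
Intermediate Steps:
C = 45
((-5019 + m(-170, C)) + n(161, 142))/(-92622) = ((-5019 - 161) - 76)/(-92622) = (-5180 - 76)*(-1/92622) = -5256*(-1/92622) = 876/15437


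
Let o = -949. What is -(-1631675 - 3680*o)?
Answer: -1860645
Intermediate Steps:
-(-1631675 - 3680*o) = -(-1631675 - 3680*(-949)) = -(-1631675 - 1*(-3492320)) = -(-1631675 + 3492320) = -1*1860645 = -1860645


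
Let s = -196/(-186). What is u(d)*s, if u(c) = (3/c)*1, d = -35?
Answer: -14/155 ≈ -0.090323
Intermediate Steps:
s = 98/93 (s = -196*(-1/186) = 98/93 ≈ 1.0538)
u(c) = 3/c
u(d)*s = (3/(-35))*(98/93) = (3*(-1/35))*(98/93) = -3/35*98/93 = -14/155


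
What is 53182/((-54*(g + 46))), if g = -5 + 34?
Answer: -26591/2025 ≈ -13.131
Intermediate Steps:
g = 29
53182/((-54*(g + 46))) = 53182/((-54*(29 + 46))) = 53182/((-54*75)) = 53182/(-4050) = 53182*(-1/4050) = -26591/2025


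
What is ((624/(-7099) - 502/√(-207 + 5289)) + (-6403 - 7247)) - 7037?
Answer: -146857637/7099 - 251*√42/231 ≈ -20694.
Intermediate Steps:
((624/(-7099) - 502/√(-207 + 5289)) + (-6403 - 7247)) - 7037 = ((624*(-1/7099) - 502*√42/462) - 13650) - 7037 = ((-624/7099 - 502*√42/462) - 13650) - 7037 = ((-624/7099 - 251*√42/231) - 13650) - 7037 = (-96901974/7099 - 251*√42/231) - 7037 = -146857637/7099 - 251*√42/231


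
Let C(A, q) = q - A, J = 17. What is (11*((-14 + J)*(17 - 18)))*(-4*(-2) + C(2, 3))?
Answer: -297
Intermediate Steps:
(11*((-14 + J)*(17 - 18)))*(-4*(-2) + C(2, 3)) = (11*((-14 + 17)*(17 - 18)))*(-4*(-2) + (3 - 1*2)) = (11*(3*(-1)))*(8 + (3 - 2)) = (11*(-3))*(8 + 1) = -33*9 = -297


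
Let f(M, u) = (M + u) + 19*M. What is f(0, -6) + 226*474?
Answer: 107118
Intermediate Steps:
f(M, u) = u + 20*M
f(0, -6) + 226*474 = (-6 + 20*0) + 226*474 = (-6 + 0) + 107124 = -6 + 107124 = 107118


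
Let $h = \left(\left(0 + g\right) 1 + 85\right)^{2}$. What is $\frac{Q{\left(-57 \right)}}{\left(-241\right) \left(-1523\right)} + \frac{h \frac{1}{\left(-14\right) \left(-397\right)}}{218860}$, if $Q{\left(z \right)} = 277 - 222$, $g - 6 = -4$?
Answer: $\frac{69681461867}{446479870186840} \approx 0.00015607$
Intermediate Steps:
$g = 2$ ($g = 6 - 4 = 2$)
$Q{\left(z \right)} = 55$ ($Q{\left(z \right)} = 277 - 222 = 55$)
$h = 7569$ ($h = \left(\left(0 + 2\right) 1 + 85\right)^{2} = \left(2 \cdot 1 + 85\right)^{2} = \left(2 + 85\right)^{2} = 87^{2} = 7569$)
$\frac{Q{\left(-57 \right)}}{\left(-241\right) \left(-1523\right)} + \frac{h \frac{1}{\left(-14\right) \left(-397\right)}}{218860} = \frac{55}{\left(-241\right) \left(-1523\right)} + \frac{7569 \frac{1}{\left(-14\right) \left(-397\right)}}{218860} = \frac{55}{367043} + \frac{7569}{5558} \cdot \frac{1}{218860} = \frac{55}{367043} + \frac{7569}{1216423880} = \frac{69681461867}{446479870186840}$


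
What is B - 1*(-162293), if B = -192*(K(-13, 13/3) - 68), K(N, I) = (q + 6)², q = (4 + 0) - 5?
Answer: 170549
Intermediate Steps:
q = -1 (q = 4 - 5 = -1)
K(N, I) = 25 (K(N, I) = (-1 + 6)² = 5² = 25)
B = 8256 (B = -192*(25 - 68) = -192*(-43) = 8256)
B - 1*(-162293) = 8256 - 1*(-162293) = 8256 + 162293 = 170549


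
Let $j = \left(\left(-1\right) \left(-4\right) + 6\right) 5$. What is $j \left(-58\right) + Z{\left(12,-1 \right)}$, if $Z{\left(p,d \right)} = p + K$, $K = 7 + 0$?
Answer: $-2881$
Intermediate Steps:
$K = 7$
$Z{\left(p,d \right)} = 7 + p$ ($Z{\left(p,d \right)} = p + 7 = 7 + p$)
$j = 50$ ($j = \left(4 + 6\right) 5 = 10 \cdot 5 = 50$)
$j \left(-58\right) + Z{\left(12,-1 \right)} = 50 \left(-58\right) + \left(7 + 12\right) = -2900 + 19 = -2881$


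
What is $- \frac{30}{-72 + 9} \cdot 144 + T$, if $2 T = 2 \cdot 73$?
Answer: $\frac{991}{7} \approx 141.57$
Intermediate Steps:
$T = 73$ ($T = \frac{2 \cdot 73}{2} = \frac{1}{2} \cdot 146 = 73$)
$- \frac{30}{-72 + 9} \cdot 144 + T = - \frac{30}{-72 + 9} \cdot 144 + 73 = - \frac{30}{-63} \cdot 144 + 73 = \left(-30\right) \left(- \frac{1}{63}\right) 144 + 73 = \frac{10}{21} \cdot 144 + 73 = \frac{480}{7} + 73 = \frac{991}{7}$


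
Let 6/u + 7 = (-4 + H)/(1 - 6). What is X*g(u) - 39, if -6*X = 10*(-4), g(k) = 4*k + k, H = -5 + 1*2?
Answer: -523/7 ≈ -74.714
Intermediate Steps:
H = -3 (H = -5 + 2 = -3)
u = -15/14 (u = 6/(-7 + (-4 - 3)/(1 - 6)) = 6/(-7 - 7/(-5)) = 6/(-7 - 7*(-1/5)) = 6/(-7 + 7/5) = 6/(-28/5) = 6*(-5/28) = -15/14 ≈ -1.0714)
g(k) = 5*k
X = 20/3 (X = -5*(-4)/3 = -1/6*(-40) = 20/3 ≈ 6.6667)
X*g(u) - 39 = 20*(5*(-15/14))/3 - 39 = (20/3)*(-75/14) - 39 = -250/7 - 39 = -523/7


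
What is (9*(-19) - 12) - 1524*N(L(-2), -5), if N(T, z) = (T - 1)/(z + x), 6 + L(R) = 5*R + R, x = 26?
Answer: 8371/7 ≈ 1195.9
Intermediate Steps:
L(R) = -6 + 6*R (L(R) = -6 + (5*R + R) = -6 + 6*R)
N(T, z) = (-1 + T)/(26 + z) (N(T, z) = (T - 1)/(z + 26) = (-1 + T)/(26 + z))
(9*(-19) - 12) - 1524*N(L(-2), -5) = (9*(-19) - 12) - 1524*(-1 + (-6 + 6*(-2)))/(26 - 5) = (-171 - 12) - 1524*(-1 + (-6 - 12))/21 = -183 - 508*(-1 - 18)/7 = -183 - 508*(-19)/7 = -183 - 1524*(-19/21) = -183 + 9652/7 = 8371/7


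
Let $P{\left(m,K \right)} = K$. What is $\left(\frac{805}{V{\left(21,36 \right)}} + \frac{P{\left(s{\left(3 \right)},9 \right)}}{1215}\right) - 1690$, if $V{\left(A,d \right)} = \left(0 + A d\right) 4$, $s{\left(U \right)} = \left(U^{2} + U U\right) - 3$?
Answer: $- \frac{1216603}{720} \approx -1689.7$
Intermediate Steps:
$s{\left(U \right)} = -3 + 2 U^{2}$ ($s{\left(U \right)} = \left(U^{2} + U^{2}\right) - 3 = 2 U^{2} - 3 = -3 + 2 U^{2}$)
$V{\left(A,d \right)} = 4 A d$ ($V{\left(A,d \right)} = A d 4 = 4 A d$)
$\left(\frac{805}{V{\left(21,36 \right)}} + \frac{P{\left(s{\left(3 \right)},9 \right)}}{1215}\right) - 1690 = \left(\frac{805}{4 \cdot 21 \cdot 36} + \frac{9}{1215}\right) - 1690 = \left(\frac{805}{3024} + 9 \cdot \frac{1}{1215}\right) - 1690 = \left(805 \cdot \frac{1}{3024} + \frac{1}{135}\right) - 1690 = \left(\frac{115}{432} + \frac{1}{135}\right) - 1690 = \frac{197}{720} - 1690 = - \frac{1216603}{720}$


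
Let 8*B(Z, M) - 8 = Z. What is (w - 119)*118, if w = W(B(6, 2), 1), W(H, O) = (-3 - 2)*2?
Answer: -15222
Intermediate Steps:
B(Z, M) = 1 + Z/8
W(H, O) = -10 (W(H, O) = -5*2 = -10)
w = -10
(w - 119)*118 = (-10 - 119)*118 = -129*118 = -15222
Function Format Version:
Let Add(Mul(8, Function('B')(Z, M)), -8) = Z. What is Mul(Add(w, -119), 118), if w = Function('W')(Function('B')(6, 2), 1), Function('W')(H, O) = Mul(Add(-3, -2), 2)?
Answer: -15222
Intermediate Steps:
Function('B')(Z, M) = Add(1, Mul(Rational(1, 8), Z))
Function('W')(H, O) = -10 (Function('W')(H, O) = Mul(-5, 2) = -10)
w = -10
Mul(Add(w, -119), 118) = Mul(Add(-10, -119), 118) = Mul(-129, 118) = -15222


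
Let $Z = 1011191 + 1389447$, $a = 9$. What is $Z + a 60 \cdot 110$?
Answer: $2460038$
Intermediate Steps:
$Z = 2400638$
$Z + a 60 \cdot 110 = 2400638 + 9 \cdot 60 \cdot 110 = 2400638 + 540 \cdot 110 = 2400638 + 59400 = 2460038$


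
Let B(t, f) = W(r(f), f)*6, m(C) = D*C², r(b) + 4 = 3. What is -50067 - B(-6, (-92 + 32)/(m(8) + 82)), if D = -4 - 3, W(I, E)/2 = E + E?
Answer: -3054327/61 ≈ -50071.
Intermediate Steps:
r(b) = -1 (r(b) = -4 + 3 = -1)
W(I, E) = 4*E (W(I, E) = 2*(E + E) = 2*(2*E) = 4*E)
D = -7
m(C) = -7*C²
B(t, f) = 24*f (B(t, f) = (4*f)*6 = 24*f)
-50067 - B(-6, (-92 + 32)/(m(8) + 82)) = -50067 - 24*(-92 + 32)/(-7*8² + 82) = -50067 - 24*(-60/(-7*64 + 82)) = -50067 - 24*(-60/(-448 + 82)) = -50067 - 24*(-60/(-366)) = -50067 - 24*(-60*(-1/366)) = -50067 - 24*10/61 = -50067 - 1*240/61 = -50067 - 240/61 = -3054327/61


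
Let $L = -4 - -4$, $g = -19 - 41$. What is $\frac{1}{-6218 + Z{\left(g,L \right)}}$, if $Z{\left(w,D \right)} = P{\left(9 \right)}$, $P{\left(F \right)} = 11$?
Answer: $- \frac{1}{6207} \approx -0.00016111$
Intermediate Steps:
$g = -60$
$L = 0$ ($L = -4 + 4 = 0$)
$Z{\left(w,D \right)} = 11$
$\frac{1}{-6218 + Z{\left(g,L \right)}} = \frac{1}{-6218 + 11} = \frac{1}{-6207} = - \frac{1}{6207}$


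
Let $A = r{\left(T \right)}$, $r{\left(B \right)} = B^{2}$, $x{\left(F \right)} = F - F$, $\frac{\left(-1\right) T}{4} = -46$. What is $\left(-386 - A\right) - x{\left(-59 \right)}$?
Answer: $-34242$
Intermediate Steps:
$T = 184$ ($T = \left(-4\right) \left(-46\right) = 184$)
$x{\left(F \right)} = 0$
$A = 33856$ ($A = 184^{2} = 33856$)
$\left(-386 - A\right) - x{\left(-59 \right)} = \left(-386 - 33856\right) - 0 = \left(-386 - 33856\right) + 0 = -34242 + 0 = -34242$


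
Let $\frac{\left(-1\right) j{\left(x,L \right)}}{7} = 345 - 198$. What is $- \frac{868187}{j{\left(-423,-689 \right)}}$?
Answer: $\frac{868187}{1029} \approx 843.72$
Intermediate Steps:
$j{\left(x,L \right)} = -1029$ ($j{\left(x,L \right)} = - 7 \left(345 - 198\right) = \left(-7\right) 147 = -1029$)
$- \frac{868187}{j{\left(-423,-689 \right)}} = - \frac{868187}{-1029} = \left(-868187\right) \left(- \frac{1}{1029}\right) = \frac{868187}{1029}$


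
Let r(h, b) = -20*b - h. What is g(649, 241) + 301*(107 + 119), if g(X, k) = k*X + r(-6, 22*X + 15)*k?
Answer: -68666379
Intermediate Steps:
r(h, b) = -h - 20*b
g(X, k) = X*k + k*(-294 - 440*X) (g(X, k) = k*X + (-1*(-6) - 20*(22*X + 15))*k = X*k + (6 - 20*(15 + 22*X))*k = X*k + (6 + (-300 - 440*X))*k = X*k + (-294 - 440*X)*k = X*k + k*(-294 - 440*X))
g(649, 241) + 301*(107 + 119) = 241*(-294 - 439*649) + 301*(107 + 119) = 241*(-294 - 284911) + 301*226 = 241*(-285205) + 68026 = -68734405 + 68026 = -68666379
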